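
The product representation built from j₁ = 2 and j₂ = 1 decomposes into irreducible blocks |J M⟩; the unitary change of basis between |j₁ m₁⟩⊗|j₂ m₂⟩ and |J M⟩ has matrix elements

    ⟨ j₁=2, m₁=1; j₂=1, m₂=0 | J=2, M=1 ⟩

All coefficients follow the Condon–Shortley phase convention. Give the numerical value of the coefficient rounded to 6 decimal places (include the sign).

triangle: 1!*3!*1!/6! = 6/720
(j±m)!: 3!*1!*1!*1!*3!*1! = 36
prefactor² = (2J+1)*Δ*N² = 3/2
  k=0: +1/(0!*1!*1!*1!*2!*0!) = 1/2
  k=1: −1/(1!*0!*0!*0!*3!*1!) = -1/6
Σ = 1/3  ⇒  CG² = 3/2*(1/3)² = 1/6
CG = +√(1/6) = +0.408248

+√(1/6) ≈ +0.408248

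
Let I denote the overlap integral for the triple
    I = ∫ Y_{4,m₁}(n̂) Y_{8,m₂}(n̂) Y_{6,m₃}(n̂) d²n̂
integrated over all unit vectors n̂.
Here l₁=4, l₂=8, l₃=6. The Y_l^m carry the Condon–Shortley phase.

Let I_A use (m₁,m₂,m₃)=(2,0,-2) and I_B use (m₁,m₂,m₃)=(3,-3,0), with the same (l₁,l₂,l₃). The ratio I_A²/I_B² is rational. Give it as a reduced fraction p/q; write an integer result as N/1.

l's match ⇒ only the (l;m) 3-j factors differ between A and B.
A: triangle coeff Δ(4,8,6) = 1/23279256; Σ_t [0,2]: t=0:+1/116121600 t=1:−1/3628800 t=2:+1/1658880 = 13/38707200; (3j)²=39/3553 [(4 8 6; 2 0 -2)], sign=+1
B: triangle coeff Δ(4,8,6) = 1/23279256; Σ_t [0,1]: t=0:+1/10368000 t=1:−1/4147200 = -1/6912000; (3j)²=189/16796 [(4 8 6; 3 -3 0)], sign=-1
I_A²/I_B² = (39/3553)/(189/16796) = 676/693

676/693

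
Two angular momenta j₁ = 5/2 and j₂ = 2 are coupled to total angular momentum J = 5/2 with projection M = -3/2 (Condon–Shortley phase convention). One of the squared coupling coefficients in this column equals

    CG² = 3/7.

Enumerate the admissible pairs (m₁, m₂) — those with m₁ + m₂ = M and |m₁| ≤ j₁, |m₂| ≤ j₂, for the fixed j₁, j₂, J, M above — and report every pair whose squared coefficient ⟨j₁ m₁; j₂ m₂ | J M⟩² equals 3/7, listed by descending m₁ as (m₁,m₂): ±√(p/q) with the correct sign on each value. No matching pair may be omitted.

Admissible pairs with m₁+m₂ = M = -3/2: (-5/2,1), (-3/2,0), (-1/2,-1), (1/2,-2)
  (m₁,m₂)=(1/2,-2): CG² = 27/70, CG = +√(27/70)
  (m₁,m₂)=(-1/2,-1): CG² = 6/35, CG = −√(6/35)
  (m₁,m₂)=(-3/2,0): CG² = 1/70, CG = −√(1/70)
  (m₁,m₂)=(-5/2,1): CG² = 3/7, CG = +√(3/7)   ← matches the target
Pairs with CG² = 3/7: (-5/2,1): +√(3/7)

(-5/2,1): +√(3/7)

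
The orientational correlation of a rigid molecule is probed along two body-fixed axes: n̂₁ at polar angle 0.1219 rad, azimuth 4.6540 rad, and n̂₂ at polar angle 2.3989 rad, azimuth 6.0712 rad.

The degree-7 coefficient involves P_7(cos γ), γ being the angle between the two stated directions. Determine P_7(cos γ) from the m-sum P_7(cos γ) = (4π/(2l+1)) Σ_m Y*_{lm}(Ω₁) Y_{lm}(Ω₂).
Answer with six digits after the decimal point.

-0.087205

Expand P_7 via completeness: Σ_{m} conj(Y_{7,m}) at Ω₁ times Y_{7,m} at Ω₂ —
  [-7]  conj(Y_{7,-7})(Ω₁) = (0.000000, 0.000000) ; Y_{7,-7}(Ω₂) = (0.002808, 0.032227) ; Δ = (-0.000000, 0.000000)
  [-6]  conj(Y_{7,-6})(Ω₁) = (-0.000006, 0.000002) ; Y_{7,-6}(Ω₂) = (-0.038822, -0.126000) ; Δ = (0.000000, 0.000001)
  [-5]  conj(Y_{7,-5})(Ω₁) = (-0.000033, -0.000110) ; Y_{7,-5}(Ω₂) = (0.153647, 0.274125) ; Δ = (0.000025, -0.000026)
  [-4]  conj(Y_{7,-4})(Ω₁) = (0.001520, -0.000361) ; Y_{7,-4}(Ω₂) = (-0.303284, -0.343808) ; Δ = (-0.000585, -0.000413)
  [-3]  conj(Y_{7,-3})(Ω₁) = (0.002662, 0.015039) ; Y_{7,-3}(Ω₂) = (0.255863, 0.188898) ; Δ = (-0.002160, 0.004351)
  [-2]  conj(Y_{7,-2})(Ω₁) = (-0.103606, 0.012154) ; Y_{7,-2}(Ω₂) = (0.124064, 0.055996) ; Δ = (-0.013534, -0.004294)
  [-1]  conj(Y_{7,-1})(Ω₁) = (-0.026191, -0.448044) ; Y_{7,-1}(Ω₂) = (-0.378082, -0.081370) ; Δ = (-0.026555, 0.171528)
  [+0]  conj(Y_{7,0})(Ω₁) = (0.876680, -0.000000) ; Y_{7,0}(Ω₂) = (-0.021075, 0.000000) ; Δ = (-0.018476, 0.000000)
  [+1]  conj(Y_{7,1})(Ω₁) = (0.026191, -0.448044) ; Y_{7,1}(Ω₂) = (0.378082, -0.081370) ; Δ = (-0.026555, -0.171528)
  [+2]  conj(Y_{7,2})(Ω₁) = (-0.103606, -0.012154) ; Y_{7,2}(Ω₂) = (0.124064, -0.055996) ; Δ = (-0.013534, 0.004294)
  [+3]  conj(Y_{7,3})(Ω₁) = (-0.002662, 0.015039) ; Y_{7,3}(Ω₂) = (-0.255863, 0.188898) ; Δ = (-0.002160, -0.004351)
  [+4]  conj(Y_{7,4})(Ω₁) = (0.001520, 0.000361) ; Y_{7,4}(Ω₂) = (-0.303284, 0.343808) ; Δ = (-0.000585, 0.000413)
  [+5]  conj(Y_{7,5})(Ω₁) = (0.000033, -0.000110) ; Y_{7,5}(Ω₂) = (-0.153647, 0.274125) ; Δ = (0.000025, 0.000026)
  [+6]  conj(Y_{7,6})(Ω₁) = (-0.000006, -0.000002) ; Y_{7,6}(Ω₂) = (-0.038822, 0.126000) ; Δ = (0.000000, -0.000001)
  [+7]  conj(Y_{7,7})(Ω₁) = (-0.000000, 0.000000) ; Y_{7,7}(Ω₂) = (-0.002808, 0.032227) ; Δ = (-0.000000, -0.000000)
Σ over m = (-0.104094, 0.000000); ×(4π/15) → (-0.087205, 0.000000). Real part: -0.087205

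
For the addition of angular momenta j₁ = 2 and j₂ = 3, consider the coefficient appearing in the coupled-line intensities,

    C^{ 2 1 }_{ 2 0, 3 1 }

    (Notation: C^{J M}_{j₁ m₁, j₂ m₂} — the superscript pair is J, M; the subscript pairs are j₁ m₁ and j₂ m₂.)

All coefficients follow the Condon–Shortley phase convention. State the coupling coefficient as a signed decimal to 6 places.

+√(1/7) ≈ +0.377964

triangle: 3!·1!·3!/8! = 36/40320
(j±m)!: 2!·2!·4!·2!·3!·1! = 1152
prefactor² = (2J+1)·Δ·N² = 36/7
  k=1: −1/(1!·2!·1!·3!·0!·0!) = -1/12
  k=2: +1/(2!·1!·0!·2!·1!·1!) = 1/4
Σ = 1/6  ⇒  CG² = 36/7·(1/6)² = 1/7
CG = +√(1/7) = +0.377964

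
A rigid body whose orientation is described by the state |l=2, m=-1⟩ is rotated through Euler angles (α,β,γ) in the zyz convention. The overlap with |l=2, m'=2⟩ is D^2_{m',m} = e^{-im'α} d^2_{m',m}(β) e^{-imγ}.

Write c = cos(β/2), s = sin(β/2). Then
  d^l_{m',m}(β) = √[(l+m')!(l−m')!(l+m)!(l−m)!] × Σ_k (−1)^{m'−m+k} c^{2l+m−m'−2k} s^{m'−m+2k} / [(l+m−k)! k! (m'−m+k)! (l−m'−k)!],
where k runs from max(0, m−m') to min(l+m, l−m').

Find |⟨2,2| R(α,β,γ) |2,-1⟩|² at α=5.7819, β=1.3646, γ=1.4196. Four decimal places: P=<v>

P=0.1515

First d^2_{2,-1}(β=1.3646), then the phase factors e^{-i(2)α} and e^{-i(-1)γ}:
Half-angle: c=0.776124, s=0.630580. N=√(24·1·1·6)=12.000000
k∈{0} keeps every argument non-negative
  k=0: (−1)^3·12.0000/(6)·0.7761^1·0.6306^3 = -0.389208
d^2_{2,-1}(1.3646) = -0.389208
|D^2_{2,-1}|² = |d^2_{2,-1}(β)|² = (-0.389208)² = 0.151483 (the z-rotation phases have unit modulus)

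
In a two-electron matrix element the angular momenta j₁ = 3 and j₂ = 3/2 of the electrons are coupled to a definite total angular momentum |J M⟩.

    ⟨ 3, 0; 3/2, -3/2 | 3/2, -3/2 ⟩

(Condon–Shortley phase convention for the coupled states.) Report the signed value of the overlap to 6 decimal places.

+√(1/35) = +0.169031

√[4·3!3!0!/7! · 3!3!0!3!0!3!] = √(1296/35)
  +(−1)^0/∏(0,3,3,0,0,0)! = 1/36  (running 1/36)
⟨..|..⟩ = √(1296/35)·(1/36) = +0.169031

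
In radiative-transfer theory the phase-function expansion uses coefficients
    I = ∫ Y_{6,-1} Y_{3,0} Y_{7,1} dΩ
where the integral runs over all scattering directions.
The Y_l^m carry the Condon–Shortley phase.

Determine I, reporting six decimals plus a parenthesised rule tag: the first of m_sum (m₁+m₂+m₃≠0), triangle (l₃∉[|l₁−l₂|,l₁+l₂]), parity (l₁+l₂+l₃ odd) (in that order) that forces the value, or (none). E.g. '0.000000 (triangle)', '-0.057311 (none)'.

-0.127722 (none)

m-sum 0 ✓  L=16 even ✓  3≤7≤9 ✓
Π(2lᵢ+1) = 13×7×15 = 1365
triangle coeff Δ(6,3,7) = 1/2042040
Σ_t [0,2]: t=0:+1/207360 t=1:−1/57600 t=2:+1/207360 = -1/129600
(3j)²=168/12155 [(6 3 7; 0 0 0)], sign=+1
Σ_t [0,2]: t=0:+1/362880 t=1:−1/69120 t=2:+1/172800 = -43/7257600
(3j)²=1849/170170 [(6 3 7; -1 0 1)], sign=-1
⇒ 4πI² = 465948/2272985
I = (-1)√(465948/2272985/(4π)) = -0.12772194
No selection rule forces the value: the integral is nonzero (none).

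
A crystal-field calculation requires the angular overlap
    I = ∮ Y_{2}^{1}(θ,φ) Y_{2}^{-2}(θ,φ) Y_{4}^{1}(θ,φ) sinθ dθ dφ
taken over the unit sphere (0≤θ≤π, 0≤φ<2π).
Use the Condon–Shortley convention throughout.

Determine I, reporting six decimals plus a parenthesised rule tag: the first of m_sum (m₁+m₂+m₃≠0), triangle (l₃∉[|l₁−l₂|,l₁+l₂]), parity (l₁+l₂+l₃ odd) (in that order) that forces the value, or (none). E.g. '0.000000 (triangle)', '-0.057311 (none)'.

Rules hold: Σm=0, L=8 even, 0≤4≤4.
N = 5·5·9 = 225
Δ = 0!·4!·4!/9! = 1/630
Racah Σ t=0..0: t=0:+1/16 = 1/16
⇒ 3j(2 2 4; 0 0 0)² = 2/35, sgn +1
Racah Σ t=0..0: t=0:+1/144 = 1/144
⇒ 3j(2 2 4; 1 -2 1)² = 1/126, sgn -1
4πI² = N·(3j₀)²·(3jₘ)² = 5/49
I = -1·√(0.102041/4π) = -0.09011188
No selection rule forces the value: the integral is nonzero (none).

-0.090112 (none)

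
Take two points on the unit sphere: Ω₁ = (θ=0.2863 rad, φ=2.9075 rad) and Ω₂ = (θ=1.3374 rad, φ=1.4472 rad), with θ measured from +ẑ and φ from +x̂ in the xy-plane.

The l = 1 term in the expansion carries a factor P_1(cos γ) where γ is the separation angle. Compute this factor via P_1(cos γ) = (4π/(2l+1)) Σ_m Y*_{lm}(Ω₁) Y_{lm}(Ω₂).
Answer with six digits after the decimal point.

0.252166

Expand P_1 via completeness: Σ_{m} conj(Y_{1,m}) at Ω₁ times Y_{1,m} at Ω₂ —
  m=-1: Y*=-0.094908+0.022632i  Y=+0.041438-0.333563i  product +0.003616+0.032596i
  m=+0: Y*=+0.468714-0.000000i  Y=+0.113005+0.000000i  product +0.052967+0.000000i
  m=+1: Y*=+0.094908+0.022632i  Y=-0.041438-0.333563i  product +0.003616-0.032596i
Total Σ_m = +0.060200+0.000000i. Multiply by 4.188790: +0.252166+0.000000i. P_1(cos γ) = 0.252166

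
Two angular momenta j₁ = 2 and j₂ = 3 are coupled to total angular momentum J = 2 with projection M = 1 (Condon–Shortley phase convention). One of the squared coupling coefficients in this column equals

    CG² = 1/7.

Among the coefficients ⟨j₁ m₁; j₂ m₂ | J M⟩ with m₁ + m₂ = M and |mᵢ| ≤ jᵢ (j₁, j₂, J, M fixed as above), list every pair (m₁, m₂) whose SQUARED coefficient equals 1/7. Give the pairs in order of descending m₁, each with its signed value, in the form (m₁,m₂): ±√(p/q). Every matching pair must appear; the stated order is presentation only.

(0,1): +√(1/7)

Admissible pairs with m₁+m₂ = M = 1: (-2,3), (-1,2), (0,1), (1,0), (2,-1)
  (m₁,m₂)=(2,-1): CG² = 3/14, CG = +√(3/14)
  (m₁,m₂)=(1,0): CG² = 2/7, CG = −√(2/7)
  (m₁,m₂)=(0,1): CG² = 1/7, CG = +√(1/7)   ← matches the target
  (m₁,m₂)=(-1,2): CG² = 0/1, CG = 0
  (m₁,m₂)=(-2,3): CG² = 5/14, CG = −√(5/14)
Pairs with CG² = 1/7: (0,1): +√(1/7)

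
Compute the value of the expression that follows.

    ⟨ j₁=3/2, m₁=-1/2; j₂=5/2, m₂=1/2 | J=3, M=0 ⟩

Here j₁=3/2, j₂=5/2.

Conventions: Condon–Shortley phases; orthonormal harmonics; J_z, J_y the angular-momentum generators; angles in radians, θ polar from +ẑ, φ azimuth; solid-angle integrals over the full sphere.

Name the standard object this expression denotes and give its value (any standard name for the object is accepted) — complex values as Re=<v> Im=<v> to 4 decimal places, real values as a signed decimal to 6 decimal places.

Clebsch–Gordan coefficient, −√(1/5) ≈ -0.447214

This is a Clebsch–Gordan (vector-coupling) coefficient.
√[7·1!2!4!/8! · 1!2!3!2!3!3!] = √(36/5)
  +(−1)^0/∏(0,1,2,3,0,1)! = 1/12  (running 1/12)
  +(−1)^1/∏(1,0,1,2,1,2)! = -1/4  (running -1/6)
⟨..|..⟩ = √(36/5)·(-1/6) = -0.447214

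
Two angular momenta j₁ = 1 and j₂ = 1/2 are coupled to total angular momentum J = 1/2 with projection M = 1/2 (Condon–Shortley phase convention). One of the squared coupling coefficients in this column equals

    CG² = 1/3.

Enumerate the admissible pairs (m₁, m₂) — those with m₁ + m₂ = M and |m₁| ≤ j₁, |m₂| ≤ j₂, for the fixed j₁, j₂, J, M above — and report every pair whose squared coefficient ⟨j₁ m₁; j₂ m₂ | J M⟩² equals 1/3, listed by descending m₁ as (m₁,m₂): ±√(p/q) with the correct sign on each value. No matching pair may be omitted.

(0,1/2): −√(1/3)

Admissible pairs with m₁+m₂ = M = 1/2: (0,1/2), (1,-1/2)
  (m₁,m₂)=(1,-1/2): CG² = 2/3, CG = +√(2/3)
  (m₁,m₂)=(0,1/2): CG² = 1/3, CG = −√(1/3)   ← matches the target
Pairs with CG² = 1/3: (0,1/2): −√(1/3)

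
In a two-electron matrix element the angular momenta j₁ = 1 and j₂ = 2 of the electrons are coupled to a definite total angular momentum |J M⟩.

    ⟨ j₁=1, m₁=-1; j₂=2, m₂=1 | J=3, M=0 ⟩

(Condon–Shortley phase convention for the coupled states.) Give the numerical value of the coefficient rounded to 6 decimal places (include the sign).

j₁+j₂−J=0  J+j₁−j₂=2  J−j₁+j₂=4  j₁+j₂+J+1=7
(j₁±m₁, j₂±m₂, J±M) = (0,2,3,1,3,3)
P² = 144/5
sum k=0..0:
  [0] +1/12 = 1/12
S = 1/12
C² = P²·S² = 1/5 ; C = +0.447214

+0.447214  (= +√(1/5))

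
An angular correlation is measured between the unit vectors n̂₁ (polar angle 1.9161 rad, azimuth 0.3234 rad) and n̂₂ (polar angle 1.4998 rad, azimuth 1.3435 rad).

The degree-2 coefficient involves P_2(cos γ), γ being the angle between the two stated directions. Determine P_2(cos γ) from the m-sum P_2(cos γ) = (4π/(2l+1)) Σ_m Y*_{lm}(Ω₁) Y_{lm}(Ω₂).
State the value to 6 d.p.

Summing Y*_{l m}(θ₁,φ₁)·Y_{l m}(θ₂,φ₂) over m ∈ [−2, 2]; prefactor 4π/(2·2+1) = 2.513274:
  m=-2: (+0.272936+0.206113i) × (-0.345298-0.168758i) = -0.059461-0.117231i  (running Σ = -0.059461-0.117231i)
  m=-1: (-0.233303-0.078196i) × (+0.012318-0.053258i) = -0.007038+0.011462i  (running Σ = -0.066500-0.105768i)
  m=0: (-0.206988-0.000000i) × (-0.310630+0.000000i) = +0.064297+0.000000i  (running Σ = -0.002203-0.105768i)
  m=1: (+0.233303-0.078196i) × (-0.012318-0.053258i) = -0.007038-0.011462i  (running Σ = -0.009241-0.117231i)
  m=2: (+0.272936-0.206113i) × (-0.345298+0.168758i) = -0.059461+0.117231i  (running Σ = -0.068702+0.000000i)
Accumulated sum -0.068702+0.000000i; after 4π/(2l+1) scaling, -0.172668+0.000000i ⇒ P_2 = -0.172668

-0.172668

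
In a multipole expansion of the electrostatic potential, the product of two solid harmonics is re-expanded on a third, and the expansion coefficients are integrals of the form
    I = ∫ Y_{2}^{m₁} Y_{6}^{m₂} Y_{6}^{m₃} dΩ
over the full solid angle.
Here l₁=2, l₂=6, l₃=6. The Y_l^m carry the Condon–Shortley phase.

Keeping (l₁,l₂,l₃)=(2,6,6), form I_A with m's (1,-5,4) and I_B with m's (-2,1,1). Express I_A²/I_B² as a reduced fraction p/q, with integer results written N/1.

Same 2,6,6: normalisation and zero-m 3j drop out of the ratio.
A: Δ: 2! 2! 10! / 15! → 1/90090; sum: t=0:+1/725760 t=1:−1/7257600 = 1/806400; 3j²(2 6 6; 1 -5 4) = Δ·Π!·Σ² = 27/910  (sign +1)
B: Δ: 2! 2! 10! / 15! → 1/90090; sum: t=2:+1/57600 = 1/57600; 3j²(2 6 6; -2 1 1) = Δ·Π!·Σ² = 21/715  (sign -1)
I_A²/I_B² = (27/910)/(21/715) = 99/98

99/98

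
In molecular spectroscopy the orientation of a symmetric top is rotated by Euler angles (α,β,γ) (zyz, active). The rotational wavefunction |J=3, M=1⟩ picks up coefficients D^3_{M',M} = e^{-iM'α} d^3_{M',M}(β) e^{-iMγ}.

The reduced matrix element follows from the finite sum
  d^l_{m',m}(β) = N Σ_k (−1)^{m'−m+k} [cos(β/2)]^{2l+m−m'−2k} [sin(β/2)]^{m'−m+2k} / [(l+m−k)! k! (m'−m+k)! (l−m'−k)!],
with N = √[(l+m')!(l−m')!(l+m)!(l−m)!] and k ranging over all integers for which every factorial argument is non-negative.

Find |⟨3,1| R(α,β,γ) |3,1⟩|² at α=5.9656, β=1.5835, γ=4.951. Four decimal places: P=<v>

D^3_{1,1}(5.9656,1.5835,4.9510) = e^{-i·1·5.9656}·d^3_{1,1}(1.5835)·e^{-i·1·4.9510}. Compute d first:
With c≡cos(β/2)=0.702601 and s≡sin(β/2)=0.711584, N=[24·2·24·2]^{1/2}=48.000000
The bounds max(0,m−m')=0 and min(l+m,l−m')=2 give 3 terms
  k=0: (−1)^0·48.0000/(48)·0.7026^6·0.7116^0 = +0.120297
  k=1: (−1)^1·48.0000/(6)·0.7026^4·0.7116^2 = -0.987137
  k=2: (−1)^2·48.0000/(8)·0.7026^2·0.7116^4 = +0.759405
d^3_{1,1}(1.5835) = +0.120297 -0.987137 +0.759405 = -0.107436
|D^3_{1,1}|² = |d^3_{1,1}(β)|² = (-0.107436)² = 0.011542 (the z-rotation phases have unit modulus)

P=0.0115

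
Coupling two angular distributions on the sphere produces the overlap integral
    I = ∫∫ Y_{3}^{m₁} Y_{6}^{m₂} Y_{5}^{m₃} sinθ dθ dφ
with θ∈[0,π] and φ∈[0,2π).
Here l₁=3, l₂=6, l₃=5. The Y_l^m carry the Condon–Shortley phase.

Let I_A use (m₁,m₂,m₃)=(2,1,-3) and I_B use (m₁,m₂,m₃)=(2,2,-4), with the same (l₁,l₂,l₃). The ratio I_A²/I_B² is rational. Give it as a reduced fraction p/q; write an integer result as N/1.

Shared (l₁,l₂,l₃)=(3,6,5): N and (l;000)² cancel in I_A²/I_B².
A: Δ = 4!·2!·8!/15! = 1/675675; Racah Σ t=0..1: t=0:+1/120960 t=1:−1/17280 = -1/20160; ⇒ 3j(3 6 5; 2 1 -3)² = 64/3003, sgn -1
B: Δ = 4!·2!·8!/15! = 1/675675; Racah Σ t=0..1: t=0:+1/967680 t=1:−1/60480 = -1/64512; ⇒ 3j(3 6 5; 2 2 -4)² = 15/1001, sgn +1
I_A²/I_B² = (64/3003)/(15/1001) = 64/45

64/45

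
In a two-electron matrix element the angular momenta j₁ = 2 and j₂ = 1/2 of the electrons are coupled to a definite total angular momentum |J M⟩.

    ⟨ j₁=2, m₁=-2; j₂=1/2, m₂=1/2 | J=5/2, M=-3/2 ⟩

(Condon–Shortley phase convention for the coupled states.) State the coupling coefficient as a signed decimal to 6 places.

√[6·0!4!1!/6! · 0!4!1!0!1!4!] = √(576/5)
  +(−1)^0/∏(0,0,4,1,0,0)! = 1/24  (running 1/24)
⟨..|..⟩ = √(576/5)·(1/24) = +0.447214

+√(1/5) = +0.447214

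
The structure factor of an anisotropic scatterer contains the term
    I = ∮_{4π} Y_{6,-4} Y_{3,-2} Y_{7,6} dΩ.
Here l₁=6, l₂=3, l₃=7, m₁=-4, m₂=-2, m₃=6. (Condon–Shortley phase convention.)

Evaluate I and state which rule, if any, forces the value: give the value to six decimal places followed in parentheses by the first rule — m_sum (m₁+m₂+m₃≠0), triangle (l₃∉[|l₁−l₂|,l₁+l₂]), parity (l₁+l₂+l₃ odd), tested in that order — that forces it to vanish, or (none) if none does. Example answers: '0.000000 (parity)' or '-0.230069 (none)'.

m-sum 0 ✓  L=16 even ✓  3≤7≤9 ✓
Π(2lᵢ+1) = 13×7×15 = 1365
triangle coeff Δ(6,3,7) = 1/2042040
Σ_t [0,2]: t=0:+1/207360 t=1:−1/57600 t=2:+1/207360 = -1/129600
(3j)²=168/12155 [(6 3 7; 0 0 0)], sign=+1
Σ_t [0,1]: t=0:+1/43545600 t=1:−1/8709120 = -1/10886400
(3j)²=8/357 [(6 3 7; -4 -2 6)], sign=+1
⇒ 4πI² = 1344/3179
I = (+1)√(1344/3179/(4π)) = 0.18342116
No selection rule forces the value: the integral is nonzero (none).

0.183421 (none)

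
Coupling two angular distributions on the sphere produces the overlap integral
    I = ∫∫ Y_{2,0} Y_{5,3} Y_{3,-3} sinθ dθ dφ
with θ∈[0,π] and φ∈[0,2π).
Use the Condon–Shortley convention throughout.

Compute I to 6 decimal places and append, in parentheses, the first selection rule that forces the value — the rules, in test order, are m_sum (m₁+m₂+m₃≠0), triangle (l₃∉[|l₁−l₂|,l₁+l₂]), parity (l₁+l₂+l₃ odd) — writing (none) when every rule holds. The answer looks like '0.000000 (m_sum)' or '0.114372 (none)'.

-0.126792 (none)

m-sum 0 ✓  L=10 even ✓  3≤3≤7 ✓
Π(2lᵢ+1) = 5×11×7 = 385
triangle coeff Δ(2,5,3) = 1/2310
Σ_t [2,2]: t=2:+1/144 = 1/144
(3j)²=10/231 [(2 5 3; 0 0 0)], sign=-1
Σ_t [2,2]: t=2:+1/2880 = 1/2880
(3j)²=2/165 [(2 5 3; 0 3 -3)], sign=+1
⇒ 4πI² = 20/99
I = (-1)√(20/99/(4π)) = -0.12679218
No selection rule forces the value: the integral is nonzero (none).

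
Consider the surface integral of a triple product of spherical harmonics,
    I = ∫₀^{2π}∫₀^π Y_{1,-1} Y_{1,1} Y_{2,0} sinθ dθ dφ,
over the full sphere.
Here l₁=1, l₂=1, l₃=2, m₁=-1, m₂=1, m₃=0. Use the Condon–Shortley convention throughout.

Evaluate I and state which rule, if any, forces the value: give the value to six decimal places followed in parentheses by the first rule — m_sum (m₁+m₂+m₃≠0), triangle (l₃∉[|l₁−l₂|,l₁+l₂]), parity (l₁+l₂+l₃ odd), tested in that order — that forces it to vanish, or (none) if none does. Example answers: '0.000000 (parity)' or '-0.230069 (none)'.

0.126157 (none)

Checks pass: Σm=0; 4 even; l₃=2∈[0,2].
(2·1+1)(2·1+1)(2·2+1) = 45
Δ: 0! 2! 2! / 5! → 1/30
sum: t=0:+1/1 = 1/1
3j²(1 1 2; 0 0 0) = Δ·Π!·Σ² = 2/15  (sign +1)
sum: t=0:+1/4 = 1/4
3j²(1 1 2; -1 1 0) = Δ·Π!·Σ² = 1/30  (sign +1)
combine: 4πI² = 45·2/15·1/30 = 1/5
take √, sign +1: I = 0.12615663
No selection rule forces the value: the integral is nonzero (none).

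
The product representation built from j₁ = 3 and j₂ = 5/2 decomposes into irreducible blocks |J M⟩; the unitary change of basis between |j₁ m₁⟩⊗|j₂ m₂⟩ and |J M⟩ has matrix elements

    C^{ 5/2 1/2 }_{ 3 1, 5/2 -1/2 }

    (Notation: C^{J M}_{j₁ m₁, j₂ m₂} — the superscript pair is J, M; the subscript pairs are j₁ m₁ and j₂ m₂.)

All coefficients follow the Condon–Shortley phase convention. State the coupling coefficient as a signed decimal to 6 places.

√[6·3!3!2!/9! · 4!2!2!3!3!2!] = √(288/35)
  +(−1)^0/∏(0,3,2,2,1,0)! = 1/24  (running 1/24)
  +(−1)^1/∏(1,2,1,1,2,1)! = -1/4  (running -5/24)
  +(−1)^2/∏(2,1,0,0,3,2)! = 1/24  (running -1/6)
⟨..|..⟩ = √(288/35)·(-1/6) = -0.478091

-0.478091  (= −√(8/35))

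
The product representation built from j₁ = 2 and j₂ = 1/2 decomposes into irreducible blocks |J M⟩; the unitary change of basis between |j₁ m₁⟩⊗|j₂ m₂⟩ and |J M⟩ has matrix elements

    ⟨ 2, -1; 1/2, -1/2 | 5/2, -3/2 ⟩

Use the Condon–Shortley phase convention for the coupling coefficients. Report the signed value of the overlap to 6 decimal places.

+0.894427  (= +√(4/5))

triangle: 0!·4!·1!/6! = 24/720
(j±m)!: 1!·3!·0!·1!·1!·4! = 144
prefactor² = (2J+1)·Δ·N² = 144/5
  k=0: +1/(0!·0!·3!·0!·1!·1!) = 1/6
Σ = 1/6  ⇒  CG² = 144/5·(1/6)² = 4/5
CG = +√(4/5) = +0.894427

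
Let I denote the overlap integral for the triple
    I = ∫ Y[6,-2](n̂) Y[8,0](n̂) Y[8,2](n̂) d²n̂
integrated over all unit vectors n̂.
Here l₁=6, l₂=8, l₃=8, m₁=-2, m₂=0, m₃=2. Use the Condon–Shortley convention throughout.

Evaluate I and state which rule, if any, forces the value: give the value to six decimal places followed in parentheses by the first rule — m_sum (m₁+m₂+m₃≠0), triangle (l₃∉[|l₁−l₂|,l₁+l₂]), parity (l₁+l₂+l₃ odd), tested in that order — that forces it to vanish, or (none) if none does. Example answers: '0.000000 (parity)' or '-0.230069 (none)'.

m-sum 0 ✓  L=22 even ✓  2≤8≤14 ✓
Π(2lᵢ+1) = 13×17×17 = 3757
triangle coeff Δ(6,8,8) = 1/13742520792
Σ_t [0,6]: t=0:+1/41803776000 t=1:−1/435456000 t=2:+1/39813120 t=3:−1/18662400 t=4:+1/39813120 t=5:−1/435456000 t=6:+1/41803776000 = -11/1393459200
(3j)²=600/96577 [(6 8 8; 0 0 0)], sign=-1
Σ_t [2,6]: t=2:+1/597196800 t=3:−1/62208000 t=4:+1/39813120 t=5:−1/130636800 t=6:+1/2786918400 = 143/41803776000
(3j)²=26/7429 [(6 8 8; -2 0 2)], sign=+1
⇒ 4πI² = 15600/190969
I = (-1)√(15600/190969/(4π)) = -0.08062615
No selection rule forces the value: the integral is nonzero (none).

-0.080626 (none)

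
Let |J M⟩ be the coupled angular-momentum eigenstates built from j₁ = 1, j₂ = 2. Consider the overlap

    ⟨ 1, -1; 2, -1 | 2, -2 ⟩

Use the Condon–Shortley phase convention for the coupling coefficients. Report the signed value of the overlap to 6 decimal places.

√[5·1!1!3!/6! · 0!2!1!3!0!4!] = √(12)
  +(−1)^1/∏(1,0,1,0,0,3)! = -1/6  (running -1/6)
⟨..|..⟩ = √(12)·(-1/6) = -0.577350

−√(1/3) ≈ -0.577350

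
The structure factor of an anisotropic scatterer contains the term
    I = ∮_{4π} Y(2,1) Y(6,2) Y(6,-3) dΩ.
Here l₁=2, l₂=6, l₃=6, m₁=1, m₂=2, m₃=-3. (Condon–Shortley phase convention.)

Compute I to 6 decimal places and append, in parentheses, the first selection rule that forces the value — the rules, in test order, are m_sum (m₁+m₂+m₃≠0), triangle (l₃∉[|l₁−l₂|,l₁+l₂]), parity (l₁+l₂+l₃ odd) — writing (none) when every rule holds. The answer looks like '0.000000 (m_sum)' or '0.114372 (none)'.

Checks pass: Σm=0; 14 even; l₃=6∈[4,8].
(2·2+1)(2·6+1)(2·6+1) = 845
Δ: 2! 2! 10! / 15! → 1/90090
sum: t=0:+1/69120 t=1:−1/14400 t=2:+1/69120 = -7/172800
3j²(2 6 6; 0 0 0) = Δ·Π!·Σ² = 14/715  (sign -1)
sum: t=0:+1/161280 t=1:−1/60480 = -1/96768
3j²(2 6 6; 1 2 -3) = Δ·Π!·Σ² = 15/1001  (sign +1)
combine: 4πI² = 845·14/715·15/1001 = 30/121
take √, sign -1: I = -0.14046335
No selection rule forces the value: the integral is nonzero (none).

-0.140463 (none)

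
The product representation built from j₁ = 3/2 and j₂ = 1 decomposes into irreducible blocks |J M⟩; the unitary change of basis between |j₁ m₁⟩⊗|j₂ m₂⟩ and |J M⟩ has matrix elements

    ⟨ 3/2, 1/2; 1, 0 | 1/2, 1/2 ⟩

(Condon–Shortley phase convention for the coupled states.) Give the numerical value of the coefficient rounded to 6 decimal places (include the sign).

√[2·2!1!0!/4! · 2!1!1!1!1!0!] = √(1/3)
  +(−1)^1/∏(1,1,0,0,1,0)! = -1  (running -1)
⟨..|..⟩ = √(1/3)·(-1) = -0.577350

-0.577350  (= −√(1/3))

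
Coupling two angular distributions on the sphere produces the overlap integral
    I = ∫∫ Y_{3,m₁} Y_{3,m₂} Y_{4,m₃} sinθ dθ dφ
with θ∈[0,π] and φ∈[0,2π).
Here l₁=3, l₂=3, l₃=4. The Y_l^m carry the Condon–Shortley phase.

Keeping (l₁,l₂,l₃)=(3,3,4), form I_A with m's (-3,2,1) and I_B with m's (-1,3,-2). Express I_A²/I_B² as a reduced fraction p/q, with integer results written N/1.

5/9

l's match ⇒ only the (l;m) 3-j factors differ between A and B.
A: triangle coeff Δ(3,3,4) = 1/34650; Σ_t [2,2]: t=2:+1/288 = 1/288; (3j)²=5/231 [(3 3 4; -3 2 1)], sign=-1
B: triangle coeff Δ(3,3,4) = 1/34650; Σ_t [2,2]: t=2:+1/192 = 1/192; (3j)²=3/77 [(3 3 4; -1 3 -2)], sign=+1
I_A²/I_B² = (5/231)/(3/77) = 5/9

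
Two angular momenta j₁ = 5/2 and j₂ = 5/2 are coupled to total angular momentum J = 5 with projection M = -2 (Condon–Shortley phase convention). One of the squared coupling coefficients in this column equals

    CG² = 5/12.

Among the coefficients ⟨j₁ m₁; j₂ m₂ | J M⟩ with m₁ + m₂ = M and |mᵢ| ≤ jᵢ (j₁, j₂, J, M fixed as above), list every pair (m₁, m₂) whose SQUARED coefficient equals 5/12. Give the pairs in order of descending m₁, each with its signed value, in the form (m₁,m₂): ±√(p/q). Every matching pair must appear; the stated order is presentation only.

Admissible pairs with m₁+m₂ = M = -2: (-5/2,1/2), (-3/2,-1/2), (-1/2,-3/2), (1/2,-5/2)
  (m₁,m₂)=(1/2,-5/2): CG² = 1/12, CG = +√(1/12)
  (m₁,m₂)=(-1/2,-3/2): CG² = 5/12, CG = +√(5/12)   ← matches the target
  (m₁,m₂)=(-3/2,-1/2): CG² = 5/12, CG = +√(5/12)   ← matches the target
  (m₁,m₂)=(-5/2,1/2): CG² = 1/12, CG = +√(1/12)
Pairs with CG² = 5/12: (-1/2,-3/2): +√(5/12); (-3/2,-1/2): +√(5/12)

(-1/2,-3/2): +√(5/12); (-3/2,-1/2): +√(5/12)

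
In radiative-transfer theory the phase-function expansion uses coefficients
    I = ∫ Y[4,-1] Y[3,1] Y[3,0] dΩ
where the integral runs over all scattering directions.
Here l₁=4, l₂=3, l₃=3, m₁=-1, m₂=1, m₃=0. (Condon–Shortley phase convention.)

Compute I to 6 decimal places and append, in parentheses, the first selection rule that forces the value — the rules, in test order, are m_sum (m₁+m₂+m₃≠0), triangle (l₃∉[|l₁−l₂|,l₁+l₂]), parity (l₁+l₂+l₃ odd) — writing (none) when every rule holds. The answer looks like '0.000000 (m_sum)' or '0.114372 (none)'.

Checks pass: Σm=0; 10 even; l₃=3∈[1,7].
(2·4+1)(2·3+1)(2·3+1) = 441
Δ: 4! 4! 2! / 11! → 1/34650
sum: t=1:−1/72 t=2:+1/16 t=3:−1/72 = 5/144
3j²(4 3 3; 0 0 0) = Δ·Π!·Σ² = 2/77  (sign -1)
sum: t=2:+1/48 t=3:−1/24 t=4:+1/288 = -5/288
3j²(4 3 3; -1 1 0) = Δ·Π!·Σ² = 5/462  (sign +1)
combine: 4πI² = 441·2/77·5/462 = 15/121
take √, sign -1: I = -0.09932258
No selection rule forces the value: the integral is nonzero (none).

-0.099323 (none)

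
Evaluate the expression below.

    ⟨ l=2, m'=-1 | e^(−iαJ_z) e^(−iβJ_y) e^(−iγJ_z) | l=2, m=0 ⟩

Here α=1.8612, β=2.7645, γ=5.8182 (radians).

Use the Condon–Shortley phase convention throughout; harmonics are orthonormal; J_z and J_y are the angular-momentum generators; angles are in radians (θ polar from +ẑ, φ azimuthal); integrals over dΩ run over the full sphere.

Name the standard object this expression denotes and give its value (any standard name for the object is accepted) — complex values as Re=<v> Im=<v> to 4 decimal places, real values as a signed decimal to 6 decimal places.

This is a Wigner D-matrix element — the rotation-matrix element ⟨l m'| R(α,β,γ) |l m⟩ in the angular-momentum basis.
D^2_{-1,0}(1.8612,2.7645,5.8182) = e^{-i·-1·1.8612}·d^2_{-1,0}(2.7645)·e^{-i·0·5.8182}. Compute d first:
c=cos(2.764500/2)=0.187431, s=sin(2.764500/2)=0.982278; N=√[1·6·2·2]=4.898979
The bounds max(0,m−m')=1 and min(l+m,l−m')=2 give 2 terms
  k=1: (−1)^0·4.8990/(2)·0.1874^3·0.9823^1 = +0.015843
  k=2: (−1)^1·4.8990/(2)·0.1874^1·0.9823^3 = -0.435131
d^2_{-1,0}(2.7645) = +0.015843 -0.435131 = -0.419288
Phases: e^{-i·(-1)·1.8612}=-0.286339+0.958128i, e^{-i·(0)·5.8182}=+1.000000+0.000000i ⇒ D=+0.120059-0.401732i

Wigner D-matrix element, Re=0.1201 Im=-0.4017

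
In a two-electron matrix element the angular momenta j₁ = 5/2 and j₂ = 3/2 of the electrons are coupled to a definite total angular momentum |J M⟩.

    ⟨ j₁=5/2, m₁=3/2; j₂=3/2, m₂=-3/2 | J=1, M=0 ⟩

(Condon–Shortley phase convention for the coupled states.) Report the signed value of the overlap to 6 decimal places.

+√(1/5) = +0.447214

triangle: 3!·2!·0!/6! = 12/720
(j±m)!: 4!·1!·0!·3!·1!·1! = 144
prefactor² = (2J+1)·Δ·N² = 36/5
  k=0: +1/(0!·3!·1!·0!·1!·0!) = 1/6
Σ = 1/6  ⇒  CG² = 36/5·(1/6)² = 1/5
CG = +√(1/5) = +0.447214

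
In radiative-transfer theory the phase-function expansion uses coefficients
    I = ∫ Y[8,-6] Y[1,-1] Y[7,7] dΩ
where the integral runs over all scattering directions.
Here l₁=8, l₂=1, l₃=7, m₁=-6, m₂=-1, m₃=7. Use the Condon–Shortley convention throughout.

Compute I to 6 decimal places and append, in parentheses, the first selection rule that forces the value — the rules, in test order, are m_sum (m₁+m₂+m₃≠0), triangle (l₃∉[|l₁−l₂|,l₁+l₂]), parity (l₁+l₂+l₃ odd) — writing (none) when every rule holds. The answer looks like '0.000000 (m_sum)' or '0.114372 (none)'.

0.030597 (none)

Checks pass: Σm=0; 16 even; l₃=7∈[7,9].
(2·8+1)(2·1+1)(2·7+1) = 765
Δ: 2! 14! 0! / 17! → 1/2040
sum: t=1:−1/25401600 = -1/25401600
3j²(8 1 7; 0 0 0) = Δ·Π!·Σ² = 8/255  (sign +1)
sum: t=0:+1/174356582400 = 1/174356582400
3j²(8 1 7; -6 -1 7) = Δ·Π!·Σ² = 1/2040  (sign +1)
combine: 4πI² = 765·8/255·1/2040 = 1/85
take √, sign +1: I = 0.03059748
No selection rule forces the value: the integral is nonzero (none).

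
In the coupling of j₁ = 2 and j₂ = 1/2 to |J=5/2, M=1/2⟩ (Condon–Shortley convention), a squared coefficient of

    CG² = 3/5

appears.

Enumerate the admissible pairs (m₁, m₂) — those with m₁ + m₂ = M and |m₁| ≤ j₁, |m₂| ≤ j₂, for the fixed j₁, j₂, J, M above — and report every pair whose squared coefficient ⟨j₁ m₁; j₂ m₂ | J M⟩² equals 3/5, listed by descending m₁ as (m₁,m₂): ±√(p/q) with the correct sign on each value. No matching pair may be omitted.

(0,1/2): +√(3/5)

Admissible pairs with m₁+m₂ = M = 1/2: (0,1/2), (1,-1/2)
  (m₁,m₂)=(1,-1/2): CG² = 2/5, CG = +√(2/5)
  (m₁,m₂)=(0,1/2): CG² = 3/5, CG = +√(3/5)   ← matches the target
Pairs with CG² = 3/5: (0,1/2): +√(3/5)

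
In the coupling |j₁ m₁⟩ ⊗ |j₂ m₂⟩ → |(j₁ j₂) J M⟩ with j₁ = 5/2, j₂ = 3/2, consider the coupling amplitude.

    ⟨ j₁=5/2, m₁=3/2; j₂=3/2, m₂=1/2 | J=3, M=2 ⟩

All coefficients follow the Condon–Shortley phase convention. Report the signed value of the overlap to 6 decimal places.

j₁+j₂−J=1  J+j₁−j₂=4  J−j₁+j₂=2  j₁+j₂+J+1=8
(j₁±m₁, j₂±m₂, J±M) = (4,1,2,1,5,1)
P² = 48
sum k=0..1:
  [0] +1/12 = 1/12
  [1] −1/24 = -1/24
S = 1/24
C² = P²·S² = 1/12 ; C = +0.288675

+0.288675  (= +√(1/12))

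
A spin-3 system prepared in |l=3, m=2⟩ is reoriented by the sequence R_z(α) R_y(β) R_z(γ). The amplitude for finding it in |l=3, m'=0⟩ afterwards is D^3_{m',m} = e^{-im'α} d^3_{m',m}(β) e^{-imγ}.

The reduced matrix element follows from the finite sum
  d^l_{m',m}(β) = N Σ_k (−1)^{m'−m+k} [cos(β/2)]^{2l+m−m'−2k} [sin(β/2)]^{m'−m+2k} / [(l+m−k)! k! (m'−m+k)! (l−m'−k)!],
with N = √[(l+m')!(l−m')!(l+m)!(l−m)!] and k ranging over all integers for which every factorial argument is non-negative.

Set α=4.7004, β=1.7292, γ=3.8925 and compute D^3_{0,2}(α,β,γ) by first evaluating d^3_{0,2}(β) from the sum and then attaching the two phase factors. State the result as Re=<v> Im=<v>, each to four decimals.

D^3_{0,2}(4.7004,1.7292,3.8925) = e^{-i·0·4.7004}·d^3_{0,2}(1.7292)·e^{-i·2·3.8925}. Compute d first:
With c≡cos(β/2)=0.648945 and s≡sin(β/2)=0.760836, N=[6·6·120·1]^{1/2}=65.726707
k: max(0,(2)−(0))=2 … min(3+(2),3−(0))=3
  k=2: (−1)^0·65.7267/(12)·0.6489^4·0.7608^2 = +0.562306
  k=3: (−1)^1·65.7267/(12)·0.6489^2·0.7608^4 = -0.772929
d^3_{0,2}(1.7292) = +0.562306 -0.772929 = -0.210623
Attach z-rotation phases: D = e^{-i(0)(4.7004)}·(-0.210623)·e^{-i(2)(3.8925)} = -0.014518+0.210122i

Re=-0.0145 Im=0.2101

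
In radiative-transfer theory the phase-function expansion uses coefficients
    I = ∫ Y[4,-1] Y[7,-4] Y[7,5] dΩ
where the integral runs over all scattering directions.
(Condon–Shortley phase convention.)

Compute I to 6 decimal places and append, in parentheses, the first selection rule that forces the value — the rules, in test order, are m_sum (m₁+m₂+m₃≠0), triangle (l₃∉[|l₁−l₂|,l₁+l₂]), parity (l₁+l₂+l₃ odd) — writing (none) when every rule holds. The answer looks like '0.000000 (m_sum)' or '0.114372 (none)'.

Rules hold: Σm=0, L=18 even, 3≤7≤11.
N = 9·15·15 = 2025
Δ = 4!·4!·10!/19! = 1/58198140
Racah Σ t=0..4: t=0:+1/17418240 t=1:−1/622080 t=2:+1/230400 t=3:−1/622080 t=4:+1/17418240 = 1/806400
⇒ 3j(4 7 7; 0 0 0)² = 2268/230945, sgn -1
Racah Σ t=1..3: t=1:−1/11612160 t=2:+1/8709120 t=3:−1/87091200 = 1/58060800
⇒ 3j(4 7 7; -1 -4 5)² = 99/117572, sgn +1
4πI² = N·(3j₀)²·(3jₘ)² = 295245/17631601
I = -1·√(0.0167452/4π) = -0.03650400
No selection rule forces the value: the integral is nonzero (none).

-0.036504 (none)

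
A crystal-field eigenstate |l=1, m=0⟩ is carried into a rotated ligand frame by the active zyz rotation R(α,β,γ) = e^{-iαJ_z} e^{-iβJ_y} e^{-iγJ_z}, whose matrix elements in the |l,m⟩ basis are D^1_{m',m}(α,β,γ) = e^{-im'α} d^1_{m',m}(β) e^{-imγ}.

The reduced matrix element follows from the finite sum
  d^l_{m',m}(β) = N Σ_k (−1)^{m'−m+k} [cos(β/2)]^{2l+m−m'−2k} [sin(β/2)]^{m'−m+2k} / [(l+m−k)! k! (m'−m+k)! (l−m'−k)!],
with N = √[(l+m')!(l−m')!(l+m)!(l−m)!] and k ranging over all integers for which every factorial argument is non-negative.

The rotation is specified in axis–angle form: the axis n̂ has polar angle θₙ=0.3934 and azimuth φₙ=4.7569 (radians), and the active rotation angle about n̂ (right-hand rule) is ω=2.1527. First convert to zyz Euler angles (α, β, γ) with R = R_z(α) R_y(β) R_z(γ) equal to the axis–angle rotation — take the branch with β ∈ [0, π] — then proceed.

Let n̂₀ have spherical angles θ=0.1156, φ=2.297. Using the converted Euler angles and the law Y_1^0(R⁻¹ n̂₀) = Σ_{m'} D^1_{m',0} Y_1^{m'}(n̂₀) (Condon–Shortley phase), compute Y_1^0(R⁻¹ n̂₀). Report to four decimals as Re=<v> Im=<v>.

Axis–angle → zyz. n̂ = (sinθₙcosφₙ, sinθₙsinφₙ, cosθₙ) = (+0.017057, -0.382951, +0.923611), ω = 2.1527.
R = I cosω + sinω [n̂]ₓ + (1−cosω) n̂n̂ᵀ gives
  R = [-0.549164, -0.781723, -0.295512; +0.761479, -0.322362, -0.562345; +0.344337, -0.533846, +0.772296]
β = atan2(√(R₁₃²+R₂₃²), R₃₃) = 0.688350; α = atan2(R₂₃, R₁₃) mod 2π = 4.228551; γ = atan2(R₃₂, −R₃₁) mod 2π = 4.139529
Need the full column D^1_{m',0} for m'=−1..1 at α=4.2286, β=0.6883, γ=4.1395.
cos(β/2)=0.941354, sin(β/2)=0.337420
d^1_{-1,0}: single k=1 term ⇒ +0.449199;  D = -0.208958-0.397638i
d^1_{0,0}: k∈[0..1] ⇒ +0.886148 -0.113852 = +0.772296;  D = +0.772296+0.000000i
d^1_{1,0}: single k=0 term ⇒ -0.449199;  D = +0.208958-0.397638i
Y_1^{m'}(θ=0.1156,φ=2.297) and Σ D·Y over m':
  (-0.2090-0.3976i)·(-0.0265-0.0298i)  (+0.7723+0.0000i)·(+0.4853+0.0000i)  (+0.2090-0.3976i)·(+0.0265-0.0298i)
Y_1^0(R⁻¹ n̂) = +0.362190+0.000000i

Re=0.3622 Im=0.0000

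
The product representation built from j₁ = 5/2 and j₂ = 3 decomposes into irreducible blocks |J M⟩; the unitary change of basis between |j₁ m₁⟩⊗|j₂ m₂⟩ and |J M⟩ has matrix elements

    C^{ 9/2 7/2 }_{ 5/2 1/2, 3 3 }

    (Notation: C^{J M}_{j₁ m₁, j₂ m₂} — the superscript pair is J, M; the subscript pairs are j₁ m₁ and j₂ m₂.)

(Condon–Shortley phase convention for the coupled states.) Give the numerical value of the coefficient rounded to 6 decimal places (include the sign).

−√(16/33) = -0.696311

triangle: 1!*4!*5!/11! = 2880/39916800
(j±m)!: 3!*2!*6!*0!*8!*1! = 348364800
prefactor² = (2J+1)*Δ*N² = 2764800/11
  k=1: −1/(1!*0!*1!*5!*3!*0!) = -1/720
Σ = -1/720  ⇒  CG² = 2764800/11*(-1/720)² = 16/33
CG = −√(16/33) = -0.696311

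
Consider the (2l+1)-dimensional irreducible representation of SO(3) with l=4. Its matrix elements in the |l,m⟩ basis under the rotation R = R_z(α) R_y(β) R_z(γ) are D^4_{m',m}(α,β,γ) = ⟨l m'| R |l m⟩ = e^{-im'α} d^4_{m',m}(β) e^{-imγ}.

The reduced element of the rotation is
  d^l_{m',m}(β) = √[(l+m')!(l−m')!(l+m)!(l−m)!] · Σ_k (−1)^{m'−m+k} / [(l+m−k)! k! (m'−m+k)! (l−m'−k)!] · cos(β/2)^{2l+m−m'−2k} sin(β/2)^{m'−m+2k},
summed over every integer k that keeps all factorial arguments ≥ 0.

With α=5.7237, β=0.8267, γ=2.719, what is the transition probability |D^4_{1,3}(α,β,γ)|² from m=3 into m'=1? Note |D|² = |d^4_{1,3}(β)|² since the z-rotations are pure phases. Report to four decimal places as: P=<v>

Split into d^4_{1,3}(β=0.8267) × two z-phases.
With c≡cos(β/2)=0.915780 and s≡sin(β/2)=0.401679, N=[120·6·5040·1]^{1/2}=1904.940944
k∈{2,3} keeps every argument non-negative
  k=2: (−1)^0·1904.9409/(240)·0.9158^6·0.4017^2 = +0.755401
  k=3: (−1)^1·1904.9409/(144)·0.9158^4·0.4017^4 = -0.242216
d^4_{1,3}(0.8267) = +0.755401 -0.242216 = +0.513185
|D^4_{1,3}|² = |d^4_{1,3}(β)|² = (+0.513185)² = 0.263359 (the z-rotation phases have unit modulus)

P=0.2634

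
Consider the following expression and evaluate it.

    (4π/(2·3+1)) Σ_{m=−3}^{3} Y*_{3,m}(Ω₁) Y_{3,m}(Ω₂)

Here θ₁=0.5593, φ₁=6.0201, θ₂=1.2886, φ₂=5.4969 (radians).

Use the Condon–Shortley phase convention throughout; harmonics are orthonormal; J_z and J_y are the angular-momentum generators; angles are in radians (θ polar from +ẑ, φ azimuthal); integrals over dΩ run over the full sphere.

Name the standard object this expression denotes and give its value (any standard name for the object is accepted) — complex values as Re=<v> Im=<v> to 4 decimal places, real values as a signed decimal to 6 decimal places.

This sum is the spherical-harmonic addition theorem: it equals the Legendre polynomial P_l(cos γ) of the angle γ between the two directions.
Summing Y*_{l m}(θ₁,φ₁)·Y_{l m}(θ₂,φ₂) over m ∈ [−3, 3]; prefactor 4π/(2·3+1) = 1.795196:
  m=-3: Y*=0.04390 - 0.04424j  Y=-0.26208 + 0.26068j  product 0.00003 + 0.02304j
  m=-2: Y*=0.21089 - 0.12248j  Y=-0.00047 + 0.26252j  product 0.03206 + 0.05542j
  m=-1: Y*=0.42923 - 0.11560j  Y=-0.13427 - 0.13451j  product -0.07318 - 0.04221j
  m=+0: Y*=0.18737 + 0.00000j  Y=-0.27146 + 0.00000j  product -0.05086 + 0.00000j
  m=+1: Y*=-0.42923 - 0.11560j  Y=0.13427 - 0.13451j  product -0.07318 + 0.04221j
  m=+2: Y*=0.21089 + 0.12248j  Y=-0.00047 - 0.26252j  product 0.03206 - 0.05542j
  m=+3: Y*=-0.04390 - 0.04424j  Y=0.26208 + 0.26068j  product 0.00003 - 0.02304j
Total Σ_m = -0.13306 - 0.00000j. Multiply by 1.795196: -0.23887 - 0.00000j. P_3(cos γ) = -0.238870

Legendre polynomial (addition theorem), -0.238870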